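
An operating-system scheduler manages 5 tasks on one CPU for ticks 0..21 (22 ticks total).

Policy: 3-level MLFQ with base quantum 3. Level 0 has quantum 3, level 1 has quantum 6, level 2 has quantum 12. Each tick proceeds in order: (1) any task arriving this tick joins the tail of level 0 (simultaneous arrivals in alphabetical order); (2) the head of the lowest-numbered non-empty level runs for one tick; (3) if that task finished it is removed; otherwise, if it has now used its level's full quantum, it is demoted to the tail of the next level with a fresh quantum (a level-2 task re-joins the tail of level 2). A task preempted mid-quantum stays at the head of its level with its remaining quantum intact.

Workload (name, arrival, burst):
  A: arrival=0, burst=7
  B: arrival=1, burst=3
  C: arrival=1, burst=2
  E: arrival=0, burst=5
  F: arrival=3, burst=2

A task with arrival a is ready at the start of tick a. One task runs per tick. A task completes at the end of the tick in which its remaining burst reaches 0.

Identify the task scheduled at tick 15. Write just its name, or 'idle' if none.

running at tick 15 = A

t=0: L0/L1/L2 = AE/-/- → run A
t=1: L0/L1/L2 = AEBC/-/- → run A
t=2: L0/L1/L2 = AEBC/-/- → run A
t=3: L0/L1/L2 = EBCF/A/- → run E
t=4: L0/L1/L2 = EBCF/A/- → run E
t=5: L0/L1/L2 = EBCF/A/- → run E
t=6: L0/L1/L2 = BCF/AE/- → run B
t=7: L0/L1/L2 = BCF/AE/- → run B
t=8: L0/L1/L2 = BCF/AE/- → run B
t=9: L0/L1/L2 = CF/AE/- → run C
t=10: L0/L1/L2 = CF/AE/- → run C
t=11: L0/L1/L2 = F/AE/- → run F
t=12: L0/L1/L2 = F/AE/- → run F
t=13: L0/L1/L2 = -/AE/- → run A
t=14: L0/L1/L2 = -/AE/- → run A
t=15: L0/L1/L2 = -/AE/- → run A
t=16: L0/L1/L2 = -/AE/- → run A
t=17: L0/L1/L2 = -/E/- → run E
t=18: L0/L1/L2 = -/E/- → run E
t=19: (idle)
t=20: (idle)
t=21: (idle)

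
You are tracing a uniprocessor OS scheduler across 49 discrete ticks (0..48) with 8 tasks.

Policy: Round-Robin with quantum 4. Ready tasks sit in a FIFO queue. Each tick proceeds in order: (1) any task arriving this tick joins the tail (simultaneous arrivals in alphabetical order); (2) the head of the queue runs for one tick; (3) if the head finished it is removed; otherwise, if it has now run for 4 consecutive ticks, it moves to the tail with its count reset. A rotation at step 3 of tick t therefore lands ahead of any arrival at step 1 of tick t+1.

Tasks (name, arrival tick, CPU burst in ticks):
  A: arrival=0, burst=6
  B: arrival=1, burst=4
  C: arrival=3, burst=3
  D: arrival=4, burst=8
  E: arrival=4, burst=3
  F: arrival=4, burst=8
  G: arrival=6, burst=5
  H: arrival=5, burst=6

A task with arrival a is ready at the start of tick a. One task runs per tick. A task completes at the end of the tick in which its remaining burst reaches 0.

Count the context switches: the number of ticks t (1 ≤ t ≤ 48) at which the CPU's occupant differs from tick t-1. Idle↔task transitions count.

context switches = 13

t=0: queue=[A] q_used=0 → run A
t=1: queue=[A,B] q_used=1 → run A
t=2: queue=[A,B] q_used=2 → run A
t=3: queue=[A,B,C] q_used=3 → run A
t=4: queue=[B,C,A,D,E,F] q_used=0 → run B
t=5: queue=[B,C,A,D,E,F,H] q_used=1 → run B
t=6: queue=[B,C,A,D,E,F,H,G] q_used=2 → run B
t=7: queue=[B,C,A,D,E,F,H,G] q_used=3 → run B
t=8: queue=[C,A,D,E,F,H,G] q_used=0 → run C
t=9: queue=[C,A,D,E,F,H,G] q_used=1 → run C
t=10: queue=[C,A,D,E,F,H,G] q_used=2 → run C
t=11: queue=[A,D,E,F,H,G] q_used=0 → run A
t=12: queue=[A,D,E,F,H,G] q_used=1 → run A
t=13: queue=[D,E,F,H,G] q_used=0 → run D
t=14: queue=[D,E,F,H,G] q_used=1 → run D
t=15: queue=[D,E,F,H,G] q_used=2 → run D
t=16: queue=[D,E,F,H,G] q_used=3 → run D
t=17: queue=[E,F,H,G,D] q_used=0 → run E
t=18: queue=[E,F,H,G,D] q_used=1 → run E
t=19: queue=[E,F,H,G,D] q_used=2 → run E
t=20: queue=[F,H,G,D] q_used=0 → run F
t=21: queue=[F,H,G,D] q_used=1 → run F
t=22: queue=[F,H,G,D] q_used=2 → run F
t=23: queue=[F,H,G,D] q_used=3 → run F
t=24: queue=[H,G,D,F] q_used=0 → run H
t=25: queue=[H,G,D,F] q_used=1 → run H
t=26: queue=[H,G,D,F] q_used=2 → run H
t=27: queue=[H,G,D,F] q_used=3 → run H
t=28: queue=[G,D,F,H] q_used=0 → run G
t=29: queue=[G,D,F,H] q_used=1 → run G
t=30: queue=[G,D,F,H] q_used=2 → run G
t=31: queue=[G,D,F,H] q_used=3 → run G
t=32: queue=[D,F,H,G] q_used=0 → run D
t=33: queue=[D,F,H,G] q_used=1 → run D
t=34: queue=[D,F,H,G] q_used=2 → run D
t=35: queue=[D,F,H,G] q_used=3 → run D
t=36: queue=[F,H,G] q_used=0 → run F
t=37: queue=[F,H,G] q_used=1 → run F
t=38: queue=[F,H,G] q_used=2 → run F
t=39: queue=[F,H,G] q_used=3 → run F
t=40: queue=[H,G] q_used=0 → run H
t=41: queue=[H,G] q_used=1 → run H
t=42: queue=[G] q_used=0 → run G
t=43: (idle)
t=44: (idle)
t=45: (idle)
t=46: (idle)
t=47: (idle)
t=48: (idle)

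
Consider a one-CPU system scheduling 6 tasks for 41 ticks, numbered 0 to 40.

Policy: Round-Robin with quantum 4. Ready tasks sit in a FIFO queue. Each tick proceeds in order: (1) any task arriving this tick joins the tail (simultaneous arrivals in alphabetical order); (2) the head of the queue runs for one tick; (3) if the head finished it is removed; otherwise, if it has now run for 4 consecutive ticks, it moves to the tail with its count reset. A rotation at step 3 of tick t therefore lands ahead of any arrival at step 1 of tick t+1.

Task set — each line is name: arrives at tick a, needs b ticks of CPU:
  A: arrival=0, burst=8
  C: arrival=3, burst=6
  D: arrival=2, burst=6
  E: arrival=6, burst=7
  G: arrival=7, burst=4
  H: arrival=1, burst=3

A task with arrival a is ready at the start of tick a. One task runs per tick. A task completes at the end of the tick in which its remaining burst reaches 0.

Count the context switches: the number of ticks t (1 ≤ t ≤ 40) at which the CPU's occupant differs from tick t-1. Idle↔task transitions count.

context switches = 10

t=0: queue=[A] q_used=0 → run A
t=1: queue=[A,H] q_used=1 → run A
t=2: queue=[A,H,D] q_used=2 → run A
t=3: queue=[A,H,D,C] q_used=3 → run A
t=4: queue=[H,D,C,A] q_used=0 → run H
t=5: queue=[H,D,C,A] q_used=1 → run H
t=6: queue=[H,D,C,A,E] q_used=2 → run H
t=7: queue=[D,C,A,E,G] q_used=0 → run D
t=8: queue=[D,C,A,E,G] q_used=1 → run D
t=9: queue=[D,C,A,E,G] q_used=2 → run D
t=10: queue=[D,C,A,E,G] q_used=3 → run D
t=11: queue=[C,A,E,G,D] q_used=0 → run C
t=12: queue=[C,A,E,G,D] q_used=1 → run C
t=13: queue=[C,A,E,G,D] q_used=2 → run C
t=14: queue=[C,A,E,G,D] q_used=3 → run C
t=15: queue=[A,E,G,D,C] q_used=0 → run A
t=16: queue=[A,E,G,D,C] q_used=1 → run A
t=17: queue=[A,E,G,D,C] q_used=2 → run A
t=18: queue=[A,E,G,D,C] q_used=3 → run A
t=19: queue=[E,G,D,C] q_used=0 → run E
t=20: queue=[E,G,D,C] q_used=1 → run E
t=21: queue=[E,G,D,C] q_used=2 → run E
t=22: queue=[E,G,D,C] q_used=3 → run E
t=23: queue=[G,D,C,E] q_used=0 → run G
t=24: queue=[G,D,C,E] q_used=1 → run G
t=25: queue=[G,D,C,E] q_used=2 → run G
t=26: queue=[G,D,C,E] q_used=3 → run G
t=27: queue=[D,C,E] q_used=0 → run D
t=28: queue=[D,C,E] q_used=1 → run D
t=29: queue=[C,E] q_used=0 → run C
t=30: queue=[C,E] q_used=1 → run C
t=31: queue=[E] q_used=0 → run E
t=32: queue=[E] q_used=1 → run E
t=33: queue=[E] q_used=2 → run E
t=34: (idle)
t=35: (idle)
t=36: (idle)
t=37: (idle)
t=38: (idle)
t=39: (idle)
t=40: (idle)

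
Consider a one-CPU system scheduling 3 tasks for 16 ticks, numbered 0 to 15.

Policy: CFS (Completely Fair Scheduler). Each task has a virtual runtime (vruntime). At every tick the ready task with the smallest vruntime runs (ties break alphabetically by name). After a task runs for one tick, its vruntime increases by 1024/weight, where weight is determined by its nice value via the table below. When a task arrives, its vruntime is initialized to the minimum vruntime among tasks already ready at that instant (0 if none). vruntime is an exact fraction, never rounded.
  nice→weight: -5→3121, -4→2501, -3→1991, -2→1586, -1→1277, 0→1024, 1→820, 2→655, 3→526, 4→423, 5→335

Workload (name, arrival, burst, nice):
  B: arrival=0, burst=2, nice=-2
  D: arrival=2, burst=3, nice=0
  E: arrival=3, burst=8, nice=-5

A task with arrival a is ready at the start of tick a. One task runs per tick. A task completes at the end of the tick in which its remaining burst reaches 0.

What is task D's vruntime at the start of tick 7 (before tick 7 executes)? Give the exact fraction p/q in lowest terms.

vruntime(D, start of tick 7) = 2/1

t=0: vr[B=0] → run B
t=1: vr[B=512/793] → run B
t=2: vr[D=0] → run D
t=3: vr[D=1 E=1] → run D
t=4: vr[D=2 E=1] → run E
t=5: vr[D=2 E=4145/3121] → run E
t=6: vr[D=2 E=5169/3121] → run E
t=7: vr[D=2 E=6193/3121] → run E
t=8: vr[D=2 E=7217/3121] → run D
t=9: vr[E=7217/3121] → run E
t=10: vr[E=8241/3121] → run E
t=11: vr[E=9265/3121] → run E
t=12: vr[E=10289/3121] → run E
t=13: (idle)
t=14: (idle)
t=15: (idle)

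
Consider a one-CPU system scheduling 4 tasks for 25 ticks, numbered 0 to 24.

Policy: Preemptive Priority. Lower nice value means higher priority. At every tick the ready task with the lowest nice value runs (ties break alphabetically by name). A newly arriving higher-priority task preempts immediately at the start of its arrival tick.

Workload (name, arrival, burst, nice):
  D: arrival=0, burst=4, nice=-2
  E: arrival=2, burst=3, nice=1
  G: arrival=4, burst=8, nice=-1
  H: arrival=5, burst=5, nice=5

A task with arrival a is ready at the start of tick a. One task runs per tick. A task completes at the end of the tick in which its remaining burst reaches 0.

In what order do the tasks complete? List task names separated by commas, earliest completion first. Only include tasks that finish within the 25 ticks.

t=0: ready={D} → run D
t=1: ready={D} → run D
t=2: ready={D,E} → run D
t=3: ready={D,E} → run D
t=4: ready={E,G} → run G
t=5: ready={E,G,H} → run G
t=6: ready={E,G,H} → run G
t=7: ready={E,G,H} → run G
t=8: ready={E,G,H} → run G
t=9: ready={E,G,H} → run G
t=10: ready={E,G,H} → run G
t=11: ready={E,G,H} → run G
t=12: ready={E,H} → run E
t=13: ready={E,H} → run E
t=14: ready={E,H} → run E
t=15: ready={H} → run H
t=16: ready={H} → run H
t=17: ready={H} → run H
t=18: ready={H} → run H
t=19: ready={H} → run H
t=20: (idle)
t=21: (idle)
t=22: (idle)
t=23: (idle)
t=24: (idle)

completion order = D, G, E, H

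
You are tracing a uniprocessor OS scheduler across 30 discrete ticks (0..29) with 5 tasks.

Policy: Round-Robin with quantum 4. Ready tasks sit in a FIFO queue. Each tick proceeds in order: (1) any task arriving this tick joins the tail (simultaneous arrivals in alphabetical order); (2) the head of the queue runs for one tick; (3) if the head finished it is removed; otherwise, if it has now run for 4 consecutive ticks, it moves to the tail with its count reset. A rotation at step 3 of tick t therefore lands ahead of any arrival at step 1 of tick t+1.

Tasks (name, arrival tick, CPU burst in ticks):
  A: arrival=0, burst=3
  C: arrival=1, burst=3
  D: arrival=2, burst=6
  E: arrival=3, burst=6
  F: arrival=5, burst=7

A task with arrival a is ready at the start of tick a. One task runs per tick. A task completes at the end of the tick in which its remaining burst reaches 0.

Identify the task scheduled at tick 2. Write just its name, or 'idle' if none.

running at tick 2 = A

t=0: queue=[A] q_used=0 → run A
t=1: queue=[A,C] q_used=1 → run A
t=2: queue=[A,C,D] q_used=2 → run A
t=3: queue=[C,D,E] q_used=0 → run C
t=4: queue=[C,D,E] q_used=1 → run C
t=5: queue=[C,D,E,F] q_used=2 → run C
t=6: queue=[D,E,F] q_used=0 → run D
t=7: queue=[D,E,F] q_used=1 → run D
t=8: queue=[D,E,F] q_used=2 → run D
t=9: queue=[D,E,F] q_used=3 → run D
t=10: queue=[E,F,D] q_used=0 → run E
t=11: queue=[E,F,D] q_used=1 → run E
t=12: queue=[E,F,D] q_used=2 → run E
t=13: queue=[E,F,D] q_used=3 → run E
t=14: queue=[F,D,E] q_used=0 → run F
t=15: queue=[F,D,E] q_used=1 → run F
t=16: queue=[F,D,E] q_used=2 → run F
t=17: queue=[F,D,E] q_used=3 → run F
t=18: queue=[D,E,F] q_used=0 → run D
t=19: queue=[D,E,F] q_used=1 → run D
t=20: queue=[E,F] q_used=0 → run E
t=21: queue=[E,F] q_used=1 → run E
t=22: queue=[F] q_used=0 → run F
t=23: queue=[F] q_used=1 → run F
t=24: queue=[F] q_used=2 → run F
t=25: (idle)
t=26: (idle)
t=27: (idle)
t=28: (idle)
t=29: (idle)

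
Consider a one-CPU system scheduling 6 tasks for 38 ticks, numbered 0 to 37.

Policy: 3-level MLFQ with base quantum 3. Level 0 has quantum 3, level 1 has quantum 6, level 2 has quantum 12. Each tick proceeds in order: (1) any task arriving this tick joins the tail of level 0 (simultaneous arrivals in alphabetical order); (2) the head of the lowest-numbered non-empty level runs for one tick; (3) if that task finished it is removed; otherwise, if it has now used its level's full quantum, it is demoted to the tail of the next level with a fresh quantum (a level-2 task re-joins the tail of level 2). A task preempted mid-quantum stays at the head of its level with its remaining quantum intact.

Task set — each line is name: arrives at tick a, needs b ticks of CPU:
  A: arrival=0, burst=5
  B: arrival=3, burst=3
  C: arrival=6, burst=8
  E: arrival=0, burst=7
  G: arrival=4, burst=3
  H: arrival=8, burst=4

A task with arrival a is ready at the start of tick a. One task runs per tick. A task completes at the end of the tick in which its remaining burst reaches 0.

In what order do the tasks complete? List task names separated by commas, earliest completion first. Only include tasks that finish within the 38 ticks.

t=0: L0/L1/L2 = AE/-/- → run A
t=1: L0/L1/L2 = AE/-/- → run A
t=2: L0/L1/L2 = AE/-/- → run A
t=3: L0/L1/L2 = EB/A/- → run E
t=4: L0/L1/L2 = EBG/A/- → run E
t=5: L0/L1/L2 = EBG/A/- → run E
t=6: L0/L1/L2 = BGC/AE/- → run B
t=7: L0/L1/L2 = BGC/AE/- → run B
t=8: L0/L1/L2 = BGCH/AE/- → run B
t=9: L0/L1/L2 = GCH/AE/- → run G
t=10: L0/L1/L2 = GCH/AE/- → run G
t=11: L0/L1/L2 = GCH/AE/- → run G
t=12: L0/L1/L2 = CH/AE/- → run C
t=13: L0/L1/L2 = CH/AE/- → run C
t=14: L0/L1/L2 = CH/AE/- → run C
t=15: L0/L1/L2 = H/AEC/- → run H
t=16: L0/L1/L2 = H/AEC/- → run H
t=17: L0/L1/L2 = H/AEC/- → run H
t=18: L0/L1/L2 = -/AECH/- → run A
t=19: L0/L1/L2 = -/AECH/- → run A
t=20: L0/L1/L2 = -/ECH/- → run E
t=21: L0/L1/L2 = -/ECH/- → run E
t=22: L0/L1/L2 = -/ECH/- → run E
t=23: L0/L1/L2 = -/ECH/- → run E
t=24: L0/L1/L2 = -/CH/- → run C
t=25: L0/L1/L2 = -/CH/- → run C
t=26: L0/L1/L2 = -/CH/- → run C
t=27: L0/L1/L2 = -/CH/- → run C
t=28: L0/L1/L2 = -/CH/- → run C
t=29: L0/L1/L2 = -/H/- → run H
t=30: (idle)
t=31: (idle)
t=32: (idle)
t=33: (idle)
t=34: (idle)
t=35: (idle)
t=36: (idle)
t=37: (idle)

completion order = B, G, A, E, C, H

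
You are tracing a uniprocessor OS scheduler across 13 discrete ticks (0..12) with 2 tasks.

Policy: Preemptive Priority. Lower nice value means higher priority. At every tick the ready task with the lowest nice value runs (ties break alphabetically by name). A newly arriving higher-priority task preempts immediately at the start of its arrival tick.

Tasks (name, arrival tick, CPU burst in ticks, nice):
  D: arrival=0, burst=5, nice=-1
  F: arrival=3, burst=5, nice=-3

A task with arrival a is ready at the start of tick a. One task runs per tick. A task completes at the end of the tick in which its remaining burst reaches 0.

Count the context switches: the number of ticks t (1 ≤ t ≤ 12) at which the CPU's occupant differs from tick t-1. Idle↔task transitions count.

t=0: ready={D} → run D
t=1: ready={D} → run D
t=2: ready={D} → run D
t=3: ready={D,F} → run F
t=4: ready={D,F} → run F
t=5: ready={D,F} → run F
t=6: ready={D,F} → run F
t=7: ready={D,F} → run F
t=8: ready={D} → run D
t=9: ready={D} → run D
t=10: (idle)
t=11: (idle)
t=12: (idle)

context switches = 3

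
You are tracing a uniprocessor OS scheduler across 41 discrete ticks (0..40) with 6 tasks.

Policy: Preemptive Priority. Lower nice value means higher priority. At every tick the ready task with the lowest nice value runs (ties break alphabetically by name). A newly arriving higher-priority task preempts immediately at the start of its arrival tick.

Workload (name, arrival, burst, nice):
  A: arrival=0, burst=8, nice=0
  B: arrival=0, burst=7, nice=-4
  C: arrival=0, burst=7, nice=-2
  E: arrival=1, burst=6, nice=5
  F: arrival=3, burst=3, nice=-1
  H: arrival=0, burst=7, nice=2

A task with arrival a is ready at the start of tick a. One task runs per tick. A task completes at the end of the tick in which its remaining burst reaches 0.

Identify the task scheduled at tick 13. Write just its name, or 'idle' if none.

running at tick 13 = C

t=0: ready={A,B,C,H} → run B
t=1: ready={A,B,C,E,H} → run B
t=2: ready={A,B,C,E,H} → run B
t=3: ready={A,B,C,E,F,H} → run B
t=4: ready={A,B,C,E,F,H} → run B
t=5: ready={A,B,C,E,F,H} → run B
t=6: ready={A,B,C,E,F,H} → run B
t=7: ready={A,C,E,F,H} → run C
t=8: ready={A,C,E,F,H} → run C
t=9: ready={A,C,E,F,H} → run C
t=10: ready={A,C,E,F,H} → run C
t=11: ready={A,C,E,F,H} → run C
t=12: ready={A,C,E,F,H} → run C
t=13: ready={A,C,E,F,H} → run C
t=14: ready={A,E,F,H} → run F
t=15: ready={A,E,F,H} → run F
t=16: ready={A,E,F,H} → run F
t=17: ready={A,E,H} → run A
t=18: ready={A,E,H} → run A
t=19: ready={A,E,H} → run A
t=20: ready={A,E,H} → run A
t=21: ready={A,E,H} → run A
t=22: ready={A,E,H} → run A
t=23: ready={A,E,H} → run A
t=24: ready={A,E,H} → run A
t=25: ready={E,H} → run H
t=26: ready={E,H} → run H
t=27: ready={E,H} → run H
t=28: ready={E,H} → run H
t=29: ready={E,H} → run H
t=30: ready={E,H} → run H
t=31: ready={E,H} → run H
t=32: ready={E} → run E
t=33: ready={E} → run E
t=34: ready={E} → run E
t=35: ready={E} → run E
t=36: ready={E} → run E
t=37: ready={E} → run E
t=38: (idle)
t=39: (idle)
t=40: (idle)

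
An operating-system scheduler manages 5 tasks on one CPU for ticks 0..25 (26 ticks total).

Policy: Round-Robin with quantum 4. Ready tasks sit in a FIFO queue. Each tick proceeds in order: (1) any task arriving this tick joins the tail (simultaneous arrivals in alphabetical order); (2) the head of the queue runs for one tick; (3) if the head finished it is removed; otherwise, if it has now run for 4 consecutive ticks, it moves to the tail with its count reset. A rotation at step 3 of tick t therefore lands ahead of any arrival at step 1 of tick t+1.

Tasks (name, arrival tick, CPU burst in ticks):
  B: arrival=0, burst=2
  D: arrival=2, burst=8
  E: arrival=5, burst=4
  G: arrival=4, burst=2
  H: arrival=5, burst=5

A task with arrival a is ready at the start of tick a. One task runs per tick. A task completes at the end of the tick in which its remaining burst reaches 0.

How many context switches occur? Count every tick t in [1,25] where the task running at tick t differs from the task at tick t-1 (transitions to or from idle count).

context switches = 7

t=0: queue=[B] q_used=0 → run B
t=1: queue=[B] q_used=1 → run B
t=2: queue=[D] q_used=0 → run D
t=3: queue=[D] q_used=1 → run D
t=4: queue=[D,G] q_used=2 → run D
t=5: queue=[D,G,E,H] q_used=3 → run D
t=6: queue=[G,E,H,D] q_used=0 → run G
t=7: queue=[G,E,H,D] q_used=1 → run G
t=8: queue=[E,H,D] q_used=0 → run E
t=9: queue=[E,H,D] q_used=1 → run E
t=10: queue=[E,H,D] q_used=2 → run E
t=11: queue=[E,H,D] q_used=3 → run E
t=12: queue=[H,D] q_used=0 → run H
t=13: queue=[H,D] q_used=1 → run H
t=14: queue=[H,D] q_used=2 → run H
t=15: queue=[H,D] q_used=3 → run H
t=16: queue=[D,H] q_used=0 → run D
t=17: queue=[D,H] q_used=1 → run D
t=18: queue=[D,H] q_used=2 → run D
t=19: queue=[D,H] q_used=3 → run D
t=20: queue=[H] q_used=0 → run H
t=21: (idle)
t=22: (idle)
t=23: (idle)
t=24: (idle)
t=25: (idle)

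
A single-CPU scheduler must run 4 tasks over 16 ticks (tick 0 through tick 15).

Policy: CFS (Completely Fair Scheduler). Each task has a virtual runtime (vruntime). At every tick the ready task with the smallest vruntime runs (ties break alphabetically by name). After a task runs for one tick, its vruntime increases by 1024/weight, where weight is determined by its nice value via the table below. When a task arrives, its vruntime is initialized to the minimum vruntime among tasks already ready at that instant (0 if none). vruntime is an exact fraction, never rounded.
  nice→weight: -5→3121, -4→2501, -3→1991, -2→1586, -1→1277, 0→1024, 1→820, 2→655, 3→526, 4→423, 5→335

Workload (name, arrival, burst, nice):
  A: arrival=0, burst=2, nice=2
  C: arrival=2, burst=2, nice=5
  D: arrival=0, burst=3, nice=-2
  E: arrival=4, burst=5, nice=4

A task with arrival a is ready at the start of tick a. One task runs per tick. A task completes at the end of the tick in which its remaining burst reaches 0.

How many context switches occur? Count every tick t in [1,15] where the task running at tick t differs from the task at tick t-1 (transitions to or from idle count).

t=0: vr[A=0 D=0] → run A
t=1: vr[A=1024/655 D=0] → run D
t=2: vr[A=1024/655 C=512/793 D=512/793] → run C
t=3: vr[A=1024/655 C=983552/265655 D=512/793] → run D
t=4: vr[A=1024/655 C=983552/265655 D=1024/793 E=1024/793] → run D
t=5: vr[A=1024/655 C=983552/265655 E=1024/793] → run E
t=6: vr[A=1024/655 C=983552/265655 E=1245184/335439] → run A
t=7: vr[C=983552/265655 E=1245184/335439] → run C
t=8: vr[E=1245184/335439] → run E
t=9: vr[E=2057216/335439] → run E
t=10: vr[E=956416/111813] → run E
t=11: vr[E=3681280/335439] → run E
t=12: (idle)
t=13: (idle)
t=14: (idle)
t=15: (idle)

context switches = 8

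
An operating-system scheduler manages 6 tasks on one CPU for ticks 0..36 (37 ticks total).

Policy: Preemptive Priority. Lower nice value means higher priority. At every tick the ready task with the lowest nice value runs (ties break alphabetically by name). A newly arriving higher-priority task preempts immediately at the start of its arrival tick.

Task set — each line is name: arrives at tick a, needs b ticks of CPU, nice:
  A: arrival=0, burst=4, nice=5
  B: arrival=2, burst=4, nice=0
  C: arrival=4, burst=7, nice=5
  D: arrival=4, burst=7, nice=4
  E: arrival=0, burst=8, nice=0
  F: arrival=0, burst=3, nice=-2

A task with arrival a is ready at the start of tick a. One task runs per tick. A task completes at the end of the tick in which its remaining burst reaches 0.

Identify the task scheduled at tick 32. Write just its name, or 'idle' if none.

t=0: ready={A,E,F} → run F
t=1: ready={A,E,F} → run F
t=2: ready={A,B,E,F} → run F
t=3: ready={A,B,E} → run B
t=4: ready={A,B,C,D,E} → run B
t=5: ready={A,B,C,D,E} → run B
t=6: ready={A,B,C,D,E} → run B
t=7: ready={A,C,D,E} → run E
t=8: ready={A,C,D,E} → run E
t=9: ready={A,C,D,E} → run E
t=10: ready={A,C,D,E} → run E
t=11: ready={A,C,D,E} → run E
t=12: ready={A,C,D,E} → run E
t=13: ready={A,C,D,E} → run E
t=14: ready={A,C,D,E} → run E
t=15: ready={A,C,D} → run D
t=16: ready={A,C,D} → run D
t=17: ready={A,C,D} → run D
t=18: ready={A,C,D} → run D
t=19: ready={A,C,D} → run D
t=20: ready={A,C,D} → run D
t=21: ready={A,C,D} → run D
t=22: ready={A,C} → run A
t=23: ready={A,C} → run A
t=24: ready={A,C} → run A
t=25: ready={A,C} → run A
t=26: ready={C} → run C
t=27: ready={C} → run C
t=28: ready={C} → run C
t=29: ready={C} → run C
t=30: ready={C} → run C
t=31: ready={C} → run C
t=32: ready={C} → run C
t=33: (idle)
t=34: (idle)
t=35: (idle)
t=36: (idle)

running at tick 32 = C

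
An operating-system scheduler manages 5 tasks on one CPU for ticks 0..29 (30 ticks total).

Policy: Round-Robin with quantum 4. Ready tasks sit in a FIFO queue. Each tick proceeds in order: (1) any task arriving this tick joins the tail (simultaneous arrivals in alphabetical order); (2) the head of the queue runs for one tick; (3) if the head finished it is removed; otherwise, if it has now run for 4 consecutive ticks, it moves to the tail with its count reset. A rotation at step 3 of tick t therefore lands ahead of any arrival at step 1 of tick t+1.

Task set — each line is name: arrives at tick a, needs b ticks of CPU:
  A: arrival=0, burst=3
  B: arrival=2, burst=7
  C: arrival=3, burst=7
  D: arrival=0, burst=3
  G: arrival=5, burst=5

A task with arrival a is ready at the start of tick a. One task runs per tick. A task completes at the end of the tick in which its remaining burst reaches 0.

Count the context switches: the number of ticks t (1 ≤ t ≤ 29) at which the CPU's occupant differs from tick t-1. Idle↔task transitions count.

context switches = 8

t=0: queue=[A,D] q_used=0 → run A
t=1: queue=[A,D] q_used=1 → run A
t=2: queue=[A,D,B] q_used=2 → run A
t=3: queue=[D,B,C] q_used=0 → run D
t=4: queue=[D,B,C] q_used=1 → run D
t=5: queue=[D,B,C,G] q_used=2 → run D
t=6: queue=[B,C,G] q_used=0 → run B
t=7: queue=[B,C,G] q_used=1 → run B
t=8: queue=[B,C,G] q_used=2 → run B
t=9: queue=[B,C,G] q_used=3 → run B
t=10: queue=[C,G,B] q_used=0 → run C
t=11: queue=[C,G,B] q_used=1 → run C
t=12: queue=[C,G,B] q_used=2 → run C
t=13: queue=[C,G,B] q_used=3 → run C
t=14: queue=[G,B,C] q_used=0 → run G
t=15: queue=[G,B,C] q_used=1 → run G
t=16: queue=[G,B,C] q_used=2 → run G
t=17: queue=[G,B,C] q_used=3 → run G
t=18: queue=[B,C,G] q_used=0 → run B
t=19: queue=[B,C,G] q_used=1 → run B
t=20: queue=[B,C,G] q_used=2 → run B
t=21: queue=[C,G] q_used=0 → run C
t=22: queue=[C,G] q_used=1 → run C
t=23: queue=[C,G] q_used=2 → run C
t=24: queue=[G] q_used=0 → run G
t=25: (idle)
t=26: (idle)
t=27: (idle)
t=28: (idle)
t=29: (idle)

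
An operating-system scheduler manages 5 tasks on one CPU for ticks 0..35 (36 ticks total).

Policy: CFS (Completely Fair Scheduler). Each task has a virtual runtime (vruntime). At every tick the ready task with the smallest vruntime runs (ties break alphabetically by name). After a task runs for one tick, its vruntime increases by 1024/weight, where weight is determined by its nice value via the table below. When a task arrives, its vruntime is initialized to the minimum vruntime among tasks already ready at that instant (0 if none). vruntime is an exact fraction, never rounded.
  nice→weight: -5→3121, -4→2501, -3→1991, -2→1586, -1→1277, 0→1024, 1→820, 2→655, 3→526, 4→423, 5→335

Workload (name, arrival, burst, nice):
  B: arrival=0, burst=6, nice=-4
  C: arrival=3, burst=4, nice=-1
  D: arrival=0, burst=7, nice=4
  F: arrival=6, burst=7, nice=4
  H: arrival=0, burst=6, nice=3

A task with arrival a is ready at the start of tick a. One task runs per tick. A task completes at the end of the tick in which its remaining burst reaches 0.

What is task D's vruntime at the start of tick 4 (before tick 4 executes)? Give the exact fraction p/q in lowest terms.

t=0: vr[B=0 D=0 H=0] → run B
t=1: vr[B=1024/2501 D=0 H=0] → run D
t=2: vr[B=1024/2501 D=1024/423 H=0] → run H
t=3: vr[B=1024/2501 C=1024/2501 D=1024/423 H=512/263] → run B
t=4: vr[B=2048/2501 C=1024/2501 D=1024/423 H=512/263] → run C
t=5: vr[B=2048/2501 C=3868672/3193777 D=1024/423 H=512/263] → run B
t=6: vr[B=3072/2501 C=3868672/3193777 D=1024/423 F=3868672/3193777 H=512/263] → run C
t=7: vr[B=3072/2501 C=6429696/3193777 D=1024/423 F=3868672/3193777 H=512/263] → run F
t=8: vr[B=3072/2501 C=6429696/3193777 D=1024/423 F=4906875904/1350967671 H=512/263] → run B
t=9: vr[B=4096/2501 C=6429696/3193777 D=1024/423 F=4906875904/1350967671 H=512/263] → run B
t=10: vr[B=5120/2501 C=6429696/3193777 D=1024/423 F=4906875904/1350967671 H=512/263] → run H
t=11: vr[B=5120/2501 C=6429696/3193777 D=1024/423 F=4906875904/1350967671 H=1024/263] → run C
t=12: vr[B=5120/2501 C=8990720/3193777 D=1024/423 F=4906875904/1350967671 H=1024/263] → run B
t=13: vr[C=8990720/3193777 D=1024/423 F=4906875904/1350967671 H=1024/263] → run D
t=14: vr[C=8990720/3193777 D=2048/423 F=4906875904/1350967671 H=1024/263] → run C
t=15: vr[D=2048/423 F=4906875904/1350967671 H=1024/263] → run F
t=16: vr[D=2048/423 F=8177303552/1350967671 H=1024/263] → run H
t=17: vr[D=2048/423 F=8177303552/1350967671 H=1536/263] → run D
t=18: vr[D=1024/141 F=8177303552/1350967671 H=1536/263] → run H
t=19: vr[D=1024/141 F=8177303552/1350967671 H=2048/263] → run F
t=20: vr[D=1024/141 F=3815910400/450322557 H=2048/263] → run D
t=21: vr[D=4096/423 F=3815910400/450322557 H=2048/263] → run H
t=22: vr[D=4096/423 F=3815910400/450322557 H=2560/263] → run F
t=23: vr[D=4096/423 F=14718158848/1350967671 H=2560/263] → run D
t=24: vr[D=5120/423 F=14718158848/1350967671 H=2560/263] → run H
t=25: vr[D=5120/423 F=14718158848/1350967671] → run F
t=26: vr[D=5120/423 F=17988586496/1350967671] → run D
t=27: vr[D=2048/141 F=17988586496/1350967671] → run F
t=28: vr[D=2048/141 F=7086338048/450322557] → run D
t=29: vr[F=7086338048/450322557] → run F
t=30: (idle)
t=31: (idle)
t=32: (idle)
t=33: (idle)
t=34: (idle)
t=35: (idle)

vruntime(D, start of tick 4) = 1024/423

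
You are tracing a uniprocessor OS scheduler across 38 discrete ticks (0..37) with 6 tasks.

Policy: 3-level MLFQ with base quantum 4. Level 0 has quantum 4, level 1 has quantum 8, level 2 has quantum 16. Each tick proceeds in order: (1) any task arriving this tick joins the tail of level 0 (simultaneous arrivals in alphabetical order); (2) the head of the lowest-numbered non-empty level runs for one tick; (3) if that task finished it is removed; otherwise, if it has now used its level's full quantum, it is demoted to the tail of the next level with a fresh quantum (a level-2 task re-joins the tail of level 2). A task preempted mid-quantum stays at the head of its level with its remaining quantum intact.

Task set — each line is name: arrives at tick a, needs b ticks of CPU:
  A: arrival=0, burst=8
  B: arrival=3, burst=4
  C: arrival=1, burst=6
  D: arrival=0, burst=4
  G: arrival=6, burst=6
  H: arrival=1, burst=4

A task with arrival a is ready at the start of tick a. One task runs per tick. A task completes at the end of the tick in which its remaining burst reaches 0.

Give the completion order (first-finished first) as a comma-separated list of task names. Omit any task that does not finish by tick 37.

t=0: L0/L1/L2 = AD/-/- → run A
t=1: L0/L1/L2 = ADCH/-/- → run A
t=2: L0/L1/L2 = ADCH/-/- → run A
t=3: L0/L1/L2 = ADCHB/-/- → run A
t=4: L0/L1/L2 = DCHB/A/- → run D
t=5: L0/L1/L2 = DCHB/A/- → run D
t=6: L0/L1/L2 = DCHBG/A/- → run D
t=7: L0/L1/L2 = DCHBG/A/- → run D
t=8: L0/L1/L2 = CHBG/A/- → run C
t=9: L0/L1/L2 = CHBG/A/- → run C
t=10: L0/L1/L2 = CHBG/A/- → run C
t=11: L0/L1/L2 = CHBG/A/- → run C
t=12: L0/L1/L2 = HBG/AC/- → run H
t=13: L0/L1/L2 = HBG/AC/- → run H
t=14: L0/L1/L2 = HBG/AC/- → run H
t=15: L0/L1/L2 = HBG/AC/- → run H
t=16: L0/L1/L2 = BG/AC/- → run B
t=17: L0/L1/L2 = BG/AC/- → run B
t=18: L0/L1/L2 = BG/AC/- → run B
t=19: L0/L1/L2 = BG/AC/- → run B
t=20: L0/L1/L2 = G/AC/- → run G
t=21: L0/L1/L2 = G/AC/- → run G
t=22: L0/L1/L2 = G/AC/- → run G
t=23: L0/L1/L2 = G/AC/- → run G
t=24: L0/L1/L2 = -/ACG/- → run A
t=25: L0/L1/L2 = -/ACG/- → run A
t=26: L0/L1/L2 = -/ACG/- → run A
t=27: L0/L1/L2 = -/ACG/- → run A
t=28: L0/L1/L2 = -/CG/- → run C
t=29: L0/L1/L2 = -/CG/- → run C
t=30: L0/L1/L2 = -/G/- → run G
t=31: L0/L1/L2 = -/G/- → run G
t=32: (idle)
t=33: (idle)
t=34: (idle)
t=35: (idle)
t=36: (idle)
t=37: (idle)

completion order = D, H, B, A, C, G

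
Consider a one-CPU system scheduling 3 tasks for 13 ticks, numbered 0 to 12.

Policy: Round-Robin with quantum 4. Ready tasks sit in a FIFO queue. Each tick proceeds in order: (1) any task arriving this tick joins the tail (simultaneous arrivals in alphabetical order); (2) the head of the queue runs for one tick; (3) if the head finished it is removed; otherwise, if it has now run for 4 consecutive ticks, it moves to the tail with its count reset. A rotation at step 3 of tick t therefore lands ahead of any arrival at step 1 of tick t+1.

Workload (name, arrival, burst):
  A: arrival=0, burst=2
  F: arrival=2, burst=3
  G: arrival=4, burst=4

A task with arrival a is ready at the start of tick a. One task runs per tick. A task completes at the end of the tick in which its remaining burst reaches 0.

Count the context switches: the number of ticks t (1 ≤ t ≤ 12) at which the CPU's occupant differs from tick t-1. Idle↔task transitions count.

context switches = 3

t=0: queue=[A] q_used=0 → run A
t=1: queue=[A] q_used=1 → run A
t=2: queue=[F] q_used=0 → run F
t=3: queue=[F] q_used=1 → run F
t=4: queue=[F,G] q_used=2 → run F
t=5: queue=[G] q_used=0 → run G
t=6: queue=[G] q_used=1 → run G
t=7: queue=[G] q_used=2 → run G
t=8: queue=[G] q_used=3 → run G
t=9: (idle)
t=10: (idle)
t=11: (idle)
t=12: (idle)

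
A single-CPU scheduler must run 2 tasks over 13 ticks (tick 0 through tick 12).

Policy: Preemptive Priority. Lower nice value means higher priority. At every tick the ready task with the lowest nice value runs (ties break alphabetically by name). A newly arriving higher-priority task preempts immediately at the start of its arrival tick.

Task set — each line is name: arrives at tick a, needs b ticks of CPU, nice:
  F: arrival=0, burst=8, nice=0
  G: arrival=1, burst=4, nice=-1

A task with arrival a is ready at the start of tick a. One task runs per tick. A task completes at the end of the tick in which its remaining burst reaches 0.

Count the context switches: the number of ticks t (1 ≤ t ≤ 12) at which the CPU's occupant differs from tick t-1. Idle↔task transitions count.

t=0: ready={F} → run F
t=1: ready={F,G} → run G
t=2: ready={F,G} → run G
t=3: ready={F,G} → run G
t=4: ready={F,G} → run G
t=5: ready={F} → run F
t=6: ready={F} → run F
t=7: ready={F} → run F
t=8: ready={F} → run F
t=9: ready={F} → run F
t=10: ready={F} → run F
t=11: ready={F} → run F
t=12: (idle)

context switches = 3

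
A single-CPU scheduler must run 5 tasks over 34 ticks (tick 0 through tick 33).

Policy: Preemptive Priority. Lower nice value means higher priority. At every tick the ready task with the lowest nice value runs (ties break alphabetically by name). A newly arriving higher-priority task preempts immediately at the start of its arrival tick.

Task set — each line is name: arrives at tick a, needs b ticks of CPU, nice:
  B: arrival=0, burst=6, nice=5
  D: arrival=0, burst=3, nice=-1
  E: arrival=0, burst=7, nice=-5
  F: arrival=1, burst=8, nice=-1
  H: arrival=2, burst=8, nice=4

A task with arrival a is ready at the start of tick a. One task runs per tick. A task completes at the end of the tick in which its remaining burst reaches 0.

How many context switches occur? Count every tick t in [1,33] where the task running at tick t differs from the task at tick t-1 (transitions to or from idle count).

context switches = 5

t=0: ready={B,D,E} → run E
t=1: ready={B,D,E,F} → run E
t=2: ready={B,D,E,F,H} → run E
t=3: ready={B,D,E,F,H} → run E
t=4: ready={B,D,E,F,H} → run E
t=5: ready={B,D,E,F,H} → run E
t=6: ready={B,D,E,F,H} → run E
t=7: ready={B,D,F,H} → run D
t=8: ready={B,D,F,H} → run D
t=9: ready={B,D,F,H} → run D
t=10: ready={B,F,H} → run F
t=11: ready={B,F,H} → run F
t=12: ready={B,F,H} → run F
t=13: ready={B,F,H} → run F
t=14: ready={B,F,H} → run F
t=15: ready={B,F,H} → run F
t=16: ready={B,F,H} → run F
t=17: ready={B,F,H} → run F
t=18: ready={B,H} → run H
t=19: ready={B,H} → run H
t=20: ready={B,H} → run H
t=21: ready={B,H} → run H
t=22: ready={B,H} → run H
t=23: ready={B,H} → run H
t=24: ready={B,H} → run H
t=25: ready={B,H} → run H
t=26: ready={B} → run B
t=27: ready={B} → run B
t=28: ready={B} → run B
t=29: ready={B} → run B
t=30: ready={B} → run B
t=31: ready={B} → run B
t=32: (idle)
t=33: (idle)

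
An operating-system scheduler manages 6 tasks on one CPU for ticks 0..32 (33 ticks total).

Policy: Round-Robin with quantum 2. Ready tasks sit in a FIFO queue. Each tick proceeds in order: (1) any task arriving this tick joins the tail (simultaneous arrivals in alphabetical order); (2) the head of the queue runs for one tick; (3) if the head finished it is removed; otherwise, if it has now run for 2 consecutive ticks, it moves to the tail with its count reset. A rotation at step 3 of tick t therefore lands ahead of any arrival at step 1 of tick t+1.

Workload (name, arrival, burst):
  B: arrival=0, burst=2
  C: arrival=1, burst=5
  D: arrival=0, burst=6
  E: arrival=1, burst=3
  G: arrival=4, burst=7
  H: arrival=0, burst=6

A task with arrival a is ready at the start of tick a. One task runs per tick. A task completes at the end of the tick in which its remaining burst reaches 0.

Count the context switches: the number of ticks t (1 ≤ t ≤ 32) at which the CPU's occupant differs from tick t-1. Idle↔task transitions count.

t=0: queue=[B,D,H] q_used=0 → run B
t=1: queue=[B,D,H,C,E] q_used=1 → run B
t=2: queue=[D,H,C,E] q_used=0 → run D
t=3: queue=[D,H,C,E] q_used=1 → run D
t=4: queue=[H,C,E,D,G] q_used=0 → run H
t=5: queue=[H,C,E,D,G] q_used=1 → run H
t=6: queue=[C,E,D,G,H] q_used=0 → run C
t=7: queue=[C,E,D,G,H] q_used=1 → run C
t=8: queue=[E,D,G,H,C] q_used=0 → run E
t=9: queue=[E,D,G,H,C] q_used=1 → run E
t=10: queue=[D,G,H,C,E] q_used=0 → run D
t=11: queue=[D,G,H,C,E] q_used=1 → run D
t=12: queue=[G,H,C,E,D] q_used=0 → run G
t=13: queue=[G,H,C,E,D] q_used=1 → run G
t=14: queue=[H,C,E,D,G] q_used=0 → run H
t=15: queue=[H,C,E,D,G] q_used=1 → run H
t=16: queue=[C,E,D,G,H] q_used=0 → run C
t=17: queue=[C,E,D,G,H] q_used=1 → run C
t=18: queue=[E,D,G,H,C] q_used=0 → run E
t=19: queue=[D,G,H,C] q_used=0 → run D
t=20: queue=[D,G,H,C] q_used=1 → run D
t=21: queue=[G,H,C] q_used=0 → run G
t=22: queue=[G,H,C] q_used=1 → run G
t=23: queue=[H,C,G] q_used=0 → run H
t=24: queue=[H,C,G] q_used=1 → run H
t=25: queue=[C,G] q_used=0 → run C
t=26: queue=[G] q_used=0 → run G
t=27: queue=[G] q_used=1 → run G
t=28: queue=[G] q_used=0 → run G
t=29: (idle)
t=30: (idle)
t=31: (idle)
t=32: (idle)

context switches = 15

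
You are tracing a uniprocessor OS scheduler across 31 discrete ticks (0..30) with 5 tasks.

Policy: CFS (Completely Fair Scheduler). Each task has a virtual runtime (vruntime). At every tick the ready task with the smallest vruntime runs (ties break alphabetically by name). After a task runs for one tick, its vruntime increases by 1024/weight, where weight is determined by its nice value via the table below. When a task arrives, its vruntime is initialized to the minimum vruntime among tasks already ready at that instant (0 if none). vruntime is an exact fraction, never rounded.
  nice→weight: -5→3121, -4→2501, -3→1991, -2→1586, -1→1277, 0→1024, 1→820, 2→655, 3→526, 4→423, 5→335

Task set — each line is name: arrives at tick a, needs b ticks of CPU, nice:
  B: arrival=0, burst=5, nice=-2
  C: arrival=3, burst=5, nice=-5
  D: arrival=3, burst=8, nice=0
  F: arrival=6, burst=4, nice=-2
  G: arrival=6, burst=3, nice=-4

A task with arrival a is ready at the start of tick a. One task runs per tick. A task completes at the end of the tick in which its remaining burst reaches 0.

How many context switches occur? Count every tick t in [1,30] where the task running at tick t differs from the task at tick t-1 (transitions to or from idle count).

t=0: vr[B=0] → run B
t=1: vr[B=512/793] → run B
t=2: vr[B=1024/793] → run B
t=3: vr[B=1536/793 C=1536/793 D=1536/793] → run B
t=4: vr[B=2048/793 C=1536/793 D=1536/793] → run C
t=5: vr[B=2048/793 C=5605888/2474953 D=1536/793] → run D
t=6: vr[B=2048/793 C=5605888/2474953 D=2329/793 F=5605888/2474953 G=5605888/2474953] → run C
t=7: vr[B=2048/793 C=6417920/2474953 D=2329/793 F=5605888/2474953 G=5605888/2474953] → run F
t=8: vr[B=2048/793 C=6417920/2474953 D=2329/793 F=7203840/2474953 G=5605888/2474953] → run G
t=9: vr[B=2048/793 C=6417920/2474953 D=2329/793 F=7203840/2474953 G=271388160/101473073] → run B
t=10: vr[C=6417920/2474953 D=2329/793 F=7203840/2474953 G=271388160/101473073] → run C
t=11: vr[C=7229952/2474953 D=2329/793 F=7203840/2474953 G=271388160/101473073] → run G
t=12: vr[C=7229952/2474953 D=2329/793 F=7203840/2474953 G=312934912/101473073] → run F
t=13: vr[C=7229952/2474953 D=2329/793 F=8801792/2474953 G=312934912/101473073] → run C
t=14: vr[C=8041984/2474953 D=2329/793 F=8801792/2474953 G=312934912/101473073] → run D
t=15: vr[C=8041984/2474953 D=3122/793 F=8801792/2474953 G=312934912/101473073] → run G
t=16: vr[C=8041984/2474953 D=3122/793 F=8801792/2474953] → run C
t=17: vr[D=3122/793 F=8801792/2474953] → run F
t=18: vr[D=3122/793 F=10399744/2474953] → run D
t=19: vr[D=3915/793 F=10399744/2474953] → run F
t=20: vr[D=3915/793] → run D
t=21: vr[D=4708/793] → run D
t=22: vr[D=5501/793] → run D
t=23: vr[D=6294/793] → run D
t=24: vr[D=7087/793] → run D
t=25: (idle)
t=26: (idle)
t=27: (idle)
t=28: (idle)
t=29: (idle)
t=30: (idle)

context switches = 18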